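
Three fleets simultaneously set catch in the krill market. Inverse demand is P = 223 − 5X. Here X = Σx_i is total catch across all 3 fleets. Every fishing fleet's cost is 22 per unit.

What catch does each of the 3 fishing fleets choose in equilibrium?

A representative fishing fleet's profit is π_i = x_i(223 − 5X) − 22x_i, with X = x_i + Σ_{j≠i} x_j.
First-order condition: 201 − 10x_i − 5Σ_{j≠i} x_j = 0.
Imposing symmetry (x_j = x for all j) turns Σ_{j≠i} x_j into 2x, so 201 = 20x and x = 10.05.

10.05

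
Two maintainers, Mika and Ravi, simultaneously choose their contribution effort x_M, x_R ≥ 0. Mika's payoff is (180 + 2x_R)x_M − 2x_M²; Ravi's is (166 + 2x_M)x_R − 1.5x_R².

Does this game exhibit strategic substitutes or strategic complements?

strategic complements

Expanding Mika's payoff: 180x_M + 2x_Rx_M − 2x_M².
∂π/∂x_M = 180 + 2x_R − 4x_M = 0, so x_M = 45 + 0.5x_R.
The best-response slope dx_M/dx_R = 0.5 > 0: the reaction function is upward-sloping, so the choices are strategic complements.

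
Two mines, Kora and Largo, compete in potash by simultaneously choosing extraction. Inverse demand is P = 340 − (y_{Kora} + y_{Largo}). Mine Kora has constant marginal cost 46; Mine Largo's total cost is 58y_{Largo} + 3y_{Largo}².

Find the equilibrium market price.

Mine Kora's profit: π = y_{Kora}(340 − (y_{Kora} + y_{Largo})) − 46y_{Kora}.
∂π/∂y_{Kora} = 294 − 2y_{Kora} − y_{Largo} = 0, so y_{Kora} = 147 − 0.5y_{Largo}.
For Largo: ∂π/∂y_{Largo} = 282 − 8y_{Largo} − y_{Kora} = 0 ⇒ y_{Largo} = 35.25 − 0.125y_{Kora}.
Solving the two reaction functions simultaneously: (1 − (−0.5)(−0.125))y_{Kora} = 147 − 0.5·35.25, so 0.9375y_{Kora} = 129.375 and y_{Kora} = 138.
Then y_{Largo} = 35.25 − 0.125·138 = 18.
Equilibrium price: P = 340 − 156 = 184.

184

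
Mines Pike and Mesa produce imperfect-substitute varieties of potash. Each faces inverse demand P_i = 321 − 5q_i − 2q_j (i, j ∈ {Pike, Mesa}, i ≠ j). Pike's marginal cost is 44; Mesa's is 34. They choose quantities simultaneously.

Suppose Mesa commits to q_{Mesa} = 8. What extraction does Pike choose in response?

Mine Pike's profit: π = q_{Pike}(321 − 5q_{Pike} − 2q_{Mesa}) − 44q_{Pike}.
∂π/∂q_{Pike} = 277 − 10q_{Pike} − 2q_{Mesa} = 0 ⇒ q_{Pike} = 27.7 − 0.2q_{Mesa}.
At q_{Mesa} = 8: q_{Pike} = 27.7 − 0.2·8 = 26.1.

26.1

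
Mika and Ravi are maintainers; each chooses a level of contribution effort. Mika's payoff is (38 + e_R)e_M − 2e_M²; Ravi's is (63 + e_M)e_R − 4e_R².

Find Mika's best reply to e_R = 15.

13.25

Expanding Mika's payoff: 38e_M + e_Re_M − 2e_M².
∂π/∂e_M = 38 + e_R − 4e_M = 0, so e_M = 9.5 + 0.25e_R.
At e_R = 15: e_M = 9.5 + 0.25·15 = 13.25.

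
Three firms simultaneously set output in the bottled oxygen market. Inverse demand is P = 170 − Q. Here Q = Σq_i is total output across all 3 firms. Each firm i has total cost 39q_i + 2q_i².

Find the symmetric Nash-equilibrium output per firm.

A representative firm's profit is π_i = q_i(170 − Q) − 39q_i − 2q_i², with Q = q_i + Σ_{j≠i} q_j.
First-order condition: 131 − 6q_i − Σ_{j≠i} q_j = 0.
Imposing symmetry (q_j = q for all j) turns Σ_{j≠i} q_j into 2q, so 131 = 8q and q = 16.375.

16.375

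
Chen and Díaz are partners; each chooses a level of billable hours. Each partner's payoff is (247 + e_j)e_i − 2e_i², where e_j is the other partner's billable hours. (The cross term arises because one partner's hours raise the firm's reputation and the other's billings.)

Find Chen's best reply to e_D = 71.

Chen's payoff is (247 + e_D)e_C − 2e_C².
∂π/∂e_C = 247 + e_D − 4e_C = 0, so e_C = 61.75 + 0.25e_D.
At e_D = 71: e_C = 61.75 + 0.25·71 = 79.5.

79.5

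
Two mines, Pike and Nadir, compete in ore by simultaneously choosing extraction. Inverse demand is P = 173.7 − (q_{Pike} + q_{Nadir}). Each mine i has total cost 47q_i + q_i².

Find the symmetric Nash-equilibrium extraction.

Mine Pike's profit: π = q_{Pike}(173.7 − (q_{Pike} + q_{Nadir})) − 47q_{Pike} − q_{Pike}².
∂π/∂q_{Pike} = 126.7 − 4q_{Pike} − q_{Nadir} = 0, so q_{Pike} = 31.675 − 0.25q_{Nadir}.
By symmetry q_{Nadir} = q_{Pike}; substituting into the reaction function, 1.25q_{Pike} = 31.675 and q_{Pike} = 25.34.

25.34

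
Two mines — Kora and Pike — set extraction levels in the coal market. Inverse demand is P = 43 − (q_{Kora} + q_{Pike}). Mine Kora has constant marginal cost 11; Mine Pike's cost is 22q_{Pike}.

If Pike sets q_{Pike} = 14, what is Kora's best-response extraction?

9

Mine Kora's profit: π = q_{Kora}(43 − (q_{Kora} + q_{Pike})) − 11q_{Kora}.
∂π/∂q_{Kora} = 32 − 2q_{Kora} − q_{Pike} = 0, so q_{Kora} = 16 − 0.5q_{Pike}.
At q_{Pike} = 14: q_{Kora} = 16 − 0.5·14 = 9.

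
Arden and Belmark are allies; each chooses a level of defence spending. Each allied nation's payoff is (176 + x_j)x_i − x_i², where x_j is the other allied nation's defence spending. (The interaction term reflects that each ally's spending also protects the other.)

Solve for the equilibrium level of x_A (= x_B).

Arden's payoff is (176 + x_B)x_A − x_A².
∂π/∂x_A = 176 + x_B − 2x_A = 0, so x_A = 88 + 0.5x_B.
The game is symmetric, so in equilibrium x_B = x_A: the reaction function gives 0.5x_A = 88, hence x_A = 176.

176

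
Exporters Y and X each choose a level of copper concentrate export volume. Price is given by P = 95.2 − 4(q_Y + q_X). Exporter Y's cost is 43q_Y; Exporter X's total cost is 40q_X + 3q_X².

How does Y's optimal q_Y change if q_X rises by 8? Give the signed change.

Exporter Y's profit: π = q_Y(95.2 − 4(q_Y + q_X)) − 43q_Y.
∂π/∂q_Y = 52.2 − 8q_Y − 4q_X = 0, so q_Y = 6.525 − 0.5q_X.
The reaction-function slope is −0.5, so an 8-unit rise in q_X moves q_Y by −0.5 × 8 = −4. Y's best response falls — the actions are strategic substitutes.

-4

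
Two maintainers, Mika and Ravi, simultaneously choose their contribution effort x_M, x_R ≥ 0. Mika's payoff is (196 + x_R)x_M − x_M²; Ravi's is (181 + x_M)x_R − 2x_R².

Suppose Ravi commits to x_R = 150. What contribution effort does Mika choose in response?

173

Expanding Mika's payoff: 196x_M + x_Rx_M − x_M².
∂π/∂x_M = 196 + x_R − 2x_M = 0, so x_M = 98 + 0.5x_R.
At x_R = 150: x_M = 98 + 0.5·150 = 173.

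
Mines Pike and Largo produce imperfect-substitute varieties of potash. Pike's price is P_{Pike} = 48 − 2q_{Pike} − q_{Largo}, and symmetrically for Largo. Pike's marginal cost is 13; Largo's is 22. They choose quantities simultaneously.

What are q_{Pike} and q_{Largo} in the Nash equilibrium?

Mine Pike's profit: π = q_{Pike}(48 − 2q_{Pike} − q_{Largo}) − 13q_{Pike}.
∂π/∂q_{Pike} = 35 − 4q_{Pike} − q_{Largo} = 0 ⇒ q_{Pike} = 8.75 − 0.25q_{Largo}.
Similarly q_{Largo} = 6.5 − 0.25q_{Pike}.
Solving the two reaction functions simultaneously: (1 − (−0.25)(−0.25))q_{Pike} = 8.75 − 0.25·6.5, so 0.9375q_{Pike} = 7.125 and q_{Pike} = 7.6.
Then q_{Largo} = 6.5 − 0.25·7.6 = 4.6.

7.6, 4.6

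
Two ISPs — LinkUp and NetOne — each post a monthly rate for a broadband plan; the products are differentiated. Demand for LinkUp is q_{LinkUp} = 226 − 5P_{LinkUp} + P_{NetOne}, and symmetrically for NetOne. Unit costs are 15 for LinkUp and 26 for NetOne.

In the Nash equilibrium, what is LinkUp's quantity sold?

LinkUp's profit: π = (P_{LinkUp} − 15)(226 − 5P_{LinkUp} + P_{NetOne}).
∂π/∂P_{LinkUp} = 301 − 10P_{LinkUp} + P_{NetOne} = 0 ⇒ P_{LinkUp} = 30.1 + 0.1P_{NetOne}.
Similarly P_{NetOne} = 35.6 + 0.1P_{LinkUp}.
Plugging P_{NetOne} into LinkUp's best response: P_{LinkUp} = 30.1 + 0.1(35.6 + 0.1P_{LinkUp}) ⇒ 0.99P_{LinkUp} = 33.66, so P_{LinkUp} = 34.
Then P_{NetOne} = 35.6 + 0.1·34 = 39.
q_{LinkUp} = 226 − 5·34 + 39 = 95.

95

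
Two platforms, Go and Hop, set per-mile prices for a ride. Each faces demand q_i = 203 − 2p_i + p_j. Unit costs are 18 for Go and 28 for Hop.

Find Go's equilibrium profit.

Go's profit: π = (p_{Go} − 18)(203 − 2p_{Go} + p_{Hop}).
∂π/∂p_{Go} = 239 − 4p_{Go} + p_{Hop} = 0 ⇒ p_{Go} = 59.75 + 0.25p_{Hop}.
Similarly p_{Hop} = 64.75 + 0.25p_{Go}.
Solving the two reaction functions simultaneously: (1 − (0.25)(0.25))p_{Go} = 59.75 + 0.25·64.75, so 0.9375p_{Go} = 75.9375 and p_{Go} = 81.
Then p_{Hop} = 64.75 + 0.25·81 = 85.
q_{Go} = 203 − 2·81 + 85 = 126.
Profit = (81 − 18)·126 = 7938.

7938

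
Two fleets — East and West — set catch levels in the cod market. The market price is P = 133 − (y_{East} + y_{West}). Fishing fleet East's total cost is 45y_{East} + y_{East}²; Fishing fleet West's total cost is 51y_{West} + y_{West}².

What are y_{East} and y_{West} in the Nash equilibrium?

18, 16

Fishing fleet East's profit: π = y_{East}(133 − (y_{East} + y_{West})) − 45y_{East} − y_{East}².
∂π/∂y_{East} = 88 − 4y_{East} − y_{West} = 0, so y_{East} = 22 − 0.25y_{West}.
By the same steps for West: y_{West} = 20.5 − 0.25y_{East}.
Substituting the second reaction function into the first: y_{East} = 22 − 0.25(20.5 − 0.25y_{East}), which gives 0.9375y_{East} = 16.875 ⇒ y_{East} = 18.
Then y_{West} = 20.5 − 0.25·18 = 16.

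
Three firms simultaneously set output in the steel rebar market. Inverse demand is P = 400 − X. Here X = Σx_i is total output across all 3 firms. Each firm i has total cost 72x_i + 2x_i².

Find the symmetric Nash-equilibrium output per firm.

41

A representative firm's profit is π_i = x_i(400 − X) − 72x_i − 2x_i², with X = x_i + Σ_{j≠i} x_j.
First-order condition: 328 − 6x_i − Σ_{j≠i} x_j = 0.
Imposing symmetry (x_j = x for all j) turns Σ_{j≠i} x_j into 2x, so 328 = 8x and x = 41.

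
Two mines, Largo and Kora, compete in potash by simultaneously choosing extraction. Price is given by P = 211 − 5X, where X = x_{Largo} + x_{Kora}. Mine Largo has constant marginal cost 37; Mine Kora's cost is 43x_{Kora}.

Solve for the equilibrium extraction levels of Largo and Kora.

Mine Largo's profit: π = x_{Largo}(211 − 5(x_{Largo} + x_{Kora})) − 37x_{Largo}.
∂π/∂x_{Largo} = 174 − 10x_{Largo} − 5x_{Kora} = 0, so x_{Largo} = 17.4 − 0.5x_{Kora}.
By the same steps for Kora: x_{Kora} = 16.8 − 0.5x_{Largo}.
Substituting the second reaction function into the first: x_{Largo} = 17.4 − 0.5(16.8 − 0.5x_{Largo}), which gives 0.75x_{Largo} = 9 ⇒ x_{Largo} = 12.
Then x_{Kora} = 16.8 − 0.5·12 = 10.8.

12, 10.8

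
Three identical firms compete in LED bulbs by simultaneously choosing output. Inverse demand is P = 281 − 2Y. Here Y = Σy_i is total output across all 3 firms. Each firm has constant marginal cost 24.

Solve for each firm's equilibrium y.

A representative firm's profit is π_i = y_i(281 − 2Y) − 24y_i, with Y = y_i + Σ_{j≠i} y_j.
First-order condition: 257 − 4y_i − 2Σ_{j≠i} y_j = 0.
With identical firms, set every y_j = y: then 257 − 4y − 4y = 0, i.e. y = 257/8 = 32.125.

32.125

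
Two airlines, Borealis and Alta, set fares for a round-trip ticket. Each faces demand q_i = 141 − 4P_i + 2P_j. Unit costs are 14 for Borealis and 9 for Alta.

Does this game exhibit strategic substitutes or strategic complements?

Borealis's profit: π = (P_{Borealis} − 14)(141 − 4P_{Borealis} + 2P_{Alta}).
∂π/∂P_{Borealis} = 197 − 8P_{Borealis} + 2P_{Alta} = 0 ⇒ P_{Borealis} = 24.625 + 0.25P_{Alta}.
The best-response slope dP_{Borealis}/dP_{Alta} = 0.25 > 0: the reaction function is upward-sloping, so the choices are strategic complements.

strategic complements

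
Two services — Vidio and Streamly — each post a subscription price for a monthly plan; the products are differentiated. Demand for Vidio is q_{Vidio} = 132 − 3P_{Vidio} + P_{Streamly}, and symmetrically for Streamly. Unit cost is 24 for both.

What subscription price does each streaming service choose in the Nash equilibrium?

40.8

Vidio's profit: π = (P_{Vidio} − 24)(132 − 3P_{Vidio} + P_{Streamly}).
∂π/∂P_{Vidio} = 204 − 6P_{Vidio} + P_{Streamly} = 0 ⇒ P_{Vidio} = 34 + (1/6)P_{Streamly}.
By symmetry P_{Streamly} = P_{Vidio}; substituting into the reaction function, (5/6)P_{Vidio} = 34 and P_{Vidio} = 40.8.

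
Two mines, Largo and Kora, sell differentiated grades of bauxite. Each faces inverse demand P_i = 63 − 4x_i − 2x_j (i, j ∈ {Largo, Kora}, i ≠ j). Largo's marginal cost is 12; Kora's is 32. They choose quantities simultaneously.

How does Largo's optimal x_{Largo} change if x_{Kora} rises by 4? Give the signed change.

Mine Largo's profit: π = x_{Largo}(63 − 4x_{Largo} − 2x_{Kora}) − 12x_{Largo}.
∂π/∂x_{Largo} = 51 − 8x_{Largo} − 2x_{Kora} = 0 ⇒ x_{Largo} = 6.375 − 0.25x_{Kora}.
The reaction-function slope is −0.25, so a 4-unit rise in x_{Kora} moves x_{Largo} by −0.25 × 4 = −1. Largo's best response falls — the actions are strategic substitutes.

-1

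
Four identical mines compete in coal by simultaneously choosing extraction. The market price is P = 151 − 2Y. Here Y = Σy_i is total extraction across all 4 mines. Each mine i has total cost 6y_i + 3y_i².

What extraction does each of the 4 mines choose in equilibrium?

A representative mine's profit is π_i = y_i(151 − 2Y) − 6y_i − 3y_i², with Y = y_i + Σ_{j≠i} y_j.
First-order condition: 145 − 10y_i − 2Σ_{j≠i} y_j = 0.
In a symmetric equilibrium every mine chooses the same y, so Σ_{j≠i} y_j = 3y. The condition becomes 145 − 16y = 0, giving y = 145/16 = 9.0625.

9.0625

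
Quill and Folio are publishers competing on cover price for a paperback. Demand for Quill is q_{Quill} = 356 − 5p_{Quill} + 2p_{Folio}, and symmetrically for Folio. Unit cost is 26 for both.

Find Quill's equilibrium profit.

Quill's profit: π = (p_{Quill} − 26)(356 − 5p_{Quill} + 2p_{Folio}).
∂π/∂p_{Quill} = 486 − 10p_{Quill} + 2p_{Folio} = 0 ⇒ p_{Quill} = 48.6 + 0.2p_{Folio}.
Setting p_{Quill} = p_{Folio} in the reaction function: p_{Quill} = 48.6 + 0.2p_{Quill}, so p_{Quill} = 48.6 / 0.8 = 60.75.
q_{Quill} = 356 − 5·60.75 + 2·60.75 = 173.75.
Profit = (60.75 − 26)·173.75 = 6037.8125.

6037.8125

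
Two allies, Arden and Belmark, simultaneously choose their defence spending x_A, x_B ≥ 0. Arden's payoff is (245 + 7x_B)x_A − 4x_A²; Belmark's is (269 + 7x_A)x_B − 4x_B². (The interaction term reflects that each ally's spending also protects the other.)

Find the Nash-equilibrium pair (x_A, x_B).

256.2, 257.8

Expanding Arden's payoff: 245x_A + 7x_Bx_A − 4x_A².
∂π/∂x_A = 245 + 7x_B − 8x_A = 0, so x_A = 30.625 + 0.875x_B.
Likewise for Belmark: x_B = 33.625 + 0.875x_A.
Solving the two reaction functions simultaneously: (1 − (0.875)(0.875))x_A = 30.625 + 0.875·33.625, so (15/64)x_A = 3843/64 and x_A = 256.2.
Then x_B = 33.625 + 0.875·256.2 = 257.8.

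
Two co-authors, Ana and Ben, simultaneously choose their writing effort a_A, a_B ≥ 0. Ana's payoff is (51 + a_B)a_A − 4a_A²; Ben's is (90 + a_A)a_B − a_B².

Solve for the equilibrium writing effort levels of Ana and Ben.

Expanding Ana's payoff: 51a_A + a_Ba_A − 4a_A².
∂π/∂a_A = 51 + a_B − 8a_A = 0, so a_A = 6.375 + 0.125a_B.
Likewise for Ben: a_B = 45 + 0.5a_A.
Plugging a_B into Ana's best response: a_A = 6.375 + 0.125(45 + 0.5a_A) ⇒ 0.9375a_A = 12, so a_A = 12.8.
Then a_B = 45 + 0.5·12.8 = 51.4.

12.8, 51.4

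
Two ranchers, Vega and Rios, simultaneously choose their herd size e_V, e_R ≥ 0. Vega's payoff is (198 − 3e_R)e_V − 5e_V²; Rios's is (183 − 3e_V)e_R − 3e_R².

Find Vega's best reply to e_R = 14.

15.6

Expanding Vega's payoff: 198e_V − 3e_Re_V − 5e_V².
∂π/∂e_V = 198 − 3e_R − 10e_V = 0, so e_V = 19.8 − 0.3e_R.
At e_R = 14: e_V = 19.8 − 0.3·14 = 15.6.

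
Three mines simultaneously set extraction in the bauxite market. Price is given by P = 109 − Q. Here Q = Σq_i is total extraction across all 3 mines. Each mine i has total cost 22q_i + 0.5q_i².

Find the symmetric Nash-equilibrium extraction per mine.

17.4

A representative mine's profit is π_i = q_i(109 − Q) − 22q_i − 0.5q_i², with Q = q_i + Σ_{j≠i} q_j.
First-order condition: 87 − 3q_i − Σ_{j≠i} q_j = 0.
In a symmetric equilibrium every mine chooses the same q, so Σ_{j≠i} q_j = 2q. The condition becomes 87 − 5q = 0, giving q = 87/5 = 17.4.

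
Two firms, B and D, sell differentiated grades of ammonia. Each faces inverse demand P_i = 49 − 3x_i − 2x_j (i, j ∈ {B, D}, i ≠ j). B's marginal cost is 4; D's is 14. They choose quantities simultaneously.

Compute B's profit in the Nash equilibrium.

Firm B's profit: π = x_B(49 − 3x_B − 2x_D) − 4x_B.
∂π/∂x_B = 45 − 6x_B − 2x_D = 0 ⇒ x_B = 7.5 − (1/3)x_D.
Similarly x_D = 35/6 − (1/3)x_B.
Solving the two reaction functions simultaneously: (1 − (−1/3)(−1/3))x_B = 7.5 − (1/3)·(35/6), so (8/9)x_B = 50/9 and x_B = 6.25.
Then x_D = 35/6 − (1/3)·6.25 = 3.75.
P_B = 49 − 3·6.25 − 2·3.75 = 22.75.
Profit = (22.75 − 4)·6.25 = 117.1875.

117.1875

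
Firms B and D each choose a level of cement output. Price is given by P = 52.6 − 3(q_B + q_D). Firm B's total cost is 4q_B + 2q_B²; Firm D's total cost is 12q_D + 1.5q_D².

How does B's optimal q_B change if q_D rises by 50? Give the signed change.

Firm B's profit: π = q_B(52.6 − 3(q_B + q_D)) − 4q_B − 2q_B².
∂π/∂q_B = 48.6 − 10q_B − 3q_D = 0, so q_B = 4.86 − 0.3q_D.
The reaction-function slope is −0.3, so a 50-unit rise in q_D moves q_B by −0.3 × 50 = −15. B's best response falls — the actions are strategic substitutes.

-15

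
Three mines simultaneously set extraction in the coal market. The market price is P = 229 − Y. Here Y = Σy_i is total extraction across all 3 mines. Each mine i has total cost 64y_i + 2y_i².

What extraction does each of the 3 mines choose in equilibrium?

A representative mine's profit is π_i = y_i(229 − Y) − 64y_i − 2y_i², with Y = y_i + Σ_{j≠i} y_j.
First-order condition: 165 − 6y_i − Σ_{j≠i} y_j = 0.
With identical mines, set every y_j = y: then 165 − 6y − 2y = 0, i.e. y = 165/8 = 20.625.

20.625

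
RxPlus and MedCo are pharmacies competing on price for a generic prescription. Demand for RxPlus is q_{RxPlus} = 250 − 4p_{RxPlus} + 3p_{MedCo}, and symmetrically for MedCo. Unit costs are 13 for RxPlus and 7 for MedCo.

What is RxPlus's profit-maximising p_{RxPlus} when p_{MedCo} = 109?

78.625

RxPlus's profit: π = (p_{RxPlus} − 13)(250 − 4p_{RxPlus} + 3p_{MedCo}).
∂π/∂p_{RxPlus} = 302 − 8p_{RxPlus} + 3p_{MedCo} = 0 ⇒ p_{RxPlus} = 37.75 + 0.375p_{MedCo}.
At p_{MedCo} = 109: p_{RxPlus} = 37.75 + 0.375·109 = 78.625.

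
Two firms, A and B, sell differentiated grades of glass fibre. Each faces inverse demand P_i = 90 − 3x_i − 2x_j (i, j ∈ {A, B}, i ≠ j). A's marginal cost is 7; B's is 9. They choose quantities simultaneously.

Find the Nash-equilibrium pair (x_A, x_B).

10.5, 10

Firm A's profit: π = x_A(90 − 3x_A − 2x_B) − 7x_A.
∂π/∂x_A = 83 − 6x_A − 2x_B = 0 ⇒ x_A = 83/6 − (1/3)x_B.
Similarly x_B = 13.5 − (1/3)x_A.
Plugging x_B into A's best response: x_A = 83/6 − (1/3)(13.5 − (1/3)x_A) ⇒ (8/9)x_A = 28/3, so x_A = 10.5.
Then x_B = 13.5 − (1/3)·10.5 = 10.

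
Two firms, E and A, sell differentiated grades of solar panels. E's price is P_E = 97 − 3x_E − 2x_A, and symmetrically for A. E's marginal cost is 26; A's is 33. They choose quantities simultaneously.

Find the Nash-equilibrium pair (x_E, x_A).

9.3125, 7.5625

Firm E's profit: π = x_E(97 − 3x_E − 2x_A) − 26x_E.
∂π/∂x_E = 71 − 6x_E − 2x_A = 0 ⇒ x_E = 71/6 − (1/3)x_A.
Similarly x_A = 32/3 − (1/3)x_E.
Substituting the second reaction function into the first: x_E = 71/6 − (1/3)(32/3 − (1/3)x_E), which gives (8/9)x_E = 149/18 ⇒ x_E = 9.3125.
Then x_A = 32/3 − (1/3)·9.3125 = 7.5625.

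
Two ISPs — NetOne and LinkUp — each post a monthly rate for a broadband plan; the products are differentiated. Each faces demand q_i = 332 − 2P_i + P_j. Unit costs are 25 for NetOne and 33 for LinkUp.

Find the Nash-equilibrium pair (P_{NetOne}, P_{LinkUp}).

NetOne's profit: π = (P_{NetOne} − 25)(332 − 2P_{NetOne} + P_{LinkUp}).
∂π/∂P_{NetOne} = 382 − 4P_{NetOne} + P_{LinkUp} = 0 ⇒ P_{NetOne} = 95.5 + 0.25P_{LinkUp}.
Similarly P_{LinkUp} = 99.5 + 0.25P_{NetOne}.
Plugging P_{LinkUp} into NetOne's best response: P_{NetOne} = 95.5 + 0.25(99.5 + 0.25P_{NetOne}) ⇒ 0.9375P_{NetOne} = 120.375, so P_{NetOne} = 128.4.
Then P_{LinkUp} = 99.5 + 0.25·128.4 = 131.6.

128.4, 131.6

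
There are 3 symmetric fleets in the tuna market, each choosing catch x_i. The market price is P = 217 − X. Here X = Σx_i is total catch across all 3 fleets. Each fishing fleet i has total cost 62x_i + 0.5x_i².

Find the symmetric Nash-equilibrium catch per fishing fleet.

31

A representative fishing fleet's profit is π_i = x_i(217 − X) − 62x_i − 0.5x_i², with X = x_i + Σ_{j≠i} x_j.
First-order condition: 155 − 3x_i − Σ_{j≠i} x_j = 0.
Imposing symmetry (x_j = x for all j) turns Σ_{j≠i} x_j into 2x, so 155 = 5x and x = 31.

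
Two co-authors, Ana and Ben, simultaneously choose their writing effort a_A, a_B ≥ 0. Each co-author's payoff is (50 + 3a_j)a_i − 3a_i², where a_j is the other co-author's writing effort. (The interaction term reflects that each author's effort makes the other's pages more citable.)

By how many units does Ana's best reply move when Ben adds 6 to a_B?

3

Ana's payoff is (50 + 3a_B)a_A − 3a_A².
∂π/∂a_A = 50 + 3a_B − 6a_A = 0, so a_A = 25/3 + 0.5a_B.
The reaction-function slope is 0.5, so a 6-unit rise in a_B moves a_A by 0.5 × 6 = 3. Ana's best response rises — the actions are strategic complements.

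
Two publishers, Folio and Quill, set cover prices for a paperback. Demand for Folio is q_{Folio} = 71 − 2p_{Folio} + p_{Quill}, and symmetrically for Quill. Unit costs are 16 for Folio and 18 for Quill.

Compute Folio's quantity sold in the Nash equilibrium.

Folio's profit: π = (p_{Folio} − 16)(71 − 2p_{Folio} + p_{Quill}).
∂π/∂p_{Folio} = 103 − 4p_{Folio} + p_{Quill} = 0 ⇒ p_{Folio} = 25.75 + 0.25p_{Quill}.
Similarly p_{Quill} = 26.75 + 0.25p_{Folio}.
Substituting the second reaction function into the first: p_{Folio} = 25.75 + 0.25(26.75 + 0.25p_{Folio}), which gives 0.9375p_{Folio} = 32.4375 ⇒ p_{Folio} = 34.6.
Then p_{Quill} = 26.75 + 0.25·34.6 = 35.4.
q_{Folio} = 71 − 2·34.6 + 35.4 = 37.2.

37.2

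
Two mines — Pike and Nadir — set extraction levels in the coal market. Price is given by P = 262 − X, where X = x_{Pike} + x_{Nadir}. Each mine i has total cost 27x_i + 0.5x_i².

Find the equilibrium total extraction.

Mine Pike's profit: π = x_{Pike}(262 − (x_{Pike} + x_{Nadir})) − 27x_{Pike} − 0.5x_{Pike}².
∂π/∂x_{Pike} = 235 − 3x_{Pike} − x_{Nadir} = 0, so x_{Pike} = 235/3 − (1/3)x_{Nadir}.
The game is symmetric, so in equilibrium x_{Nadir} = x_{Pike}: the reaction function gives (4/3)x_{Pike} = 235/3, hence x_{Pike} = 58.75.
Total extraction: 58.75 + 58.75 = 117.5.

117.5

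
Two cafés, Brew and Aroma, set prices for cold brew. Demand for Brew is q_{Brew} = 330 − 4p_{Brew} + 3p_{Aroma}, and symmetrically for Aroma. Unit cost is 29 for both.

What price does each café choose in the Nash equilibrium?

Brew's profit: π = (p_{Brew} − 29)(330 − 4p_{Brew} + 3p_{Aroma}).
∂π/∂p_{Brew} = 446 − 8p_{Brew} + 3p_{Aroma} = 0 ⇒ p_{Brew} = 55.75 + 0.375p_{Aroma}.
By symmetry p_{Aroma} = p_{Brew}; substituting into the reaction function, 0.625p_{Brew} = 55.75 and p_{Brew} = 89.2.

89.2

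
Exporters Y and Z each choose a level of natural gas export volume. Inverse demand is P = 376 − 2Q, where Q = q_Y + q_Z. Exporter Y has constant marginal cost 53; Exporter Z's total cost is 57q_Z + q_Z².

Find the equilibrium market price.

Exporter Y's profit: π = q_Y(376 − 2(q_Y + q_Z)) − 53q_Y.
∂π/∂q_Y = 323 − 4q_Y − 2q_Z = 0, so q_Y = 80.75 − 0.5q_Z.
For Z: ∂π/∂q_Z = 319 − 6q_Z − 2q_Y = 0 ⇒ q_Z = 319/6 − (1/3)q_Y.
Solving the two reaction functions simultaneously: (1 − (−0.5)(−1/3))q_Y = 80.75 − 0.5·(319/6), so (5/6)q_Y = 325/6 and q_Y = 65.
Then q_Z = 319/6 − (1/3)·65 = 31.5.
Equilibrium price: P = 376 − 2·96.5 = 183.

183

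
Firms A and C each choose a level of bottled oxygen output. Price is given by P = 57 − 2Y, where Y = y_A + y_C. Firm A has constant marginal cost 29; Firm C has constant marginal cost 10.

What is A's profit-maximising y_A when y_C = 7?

Firm A's profit: π = y_A(57 − 2(y_A + y_C)) − 29y_A.
∂π/∂y_A = 28 − 4y_A − 2y_C = 0, so y_A = 7 − 0.5y_C.
At y_C = 7: y_A = 7 − 0.5·7 = 3.5.

3.5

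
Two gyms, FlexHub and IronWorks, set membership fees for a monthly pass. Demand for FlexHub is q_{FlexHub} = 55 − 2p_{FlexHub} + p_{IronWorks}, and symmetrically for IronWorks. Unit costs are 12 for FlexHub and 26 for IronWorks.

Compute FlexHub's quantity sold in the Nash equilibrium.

32.4

FlexHub's profit: π = (p_{FlexHub} − 12)(55 − 2p_{FlexHub} + p_{IronWorks}).
∂π/∂p_{FlexHub} = 79 − 4p_{FlexHub} + p_{IronWorks} = 0 ⇒ p_{FlexHub} = 19.75 + 0.25p_{IronWorks}.
Similarly p_{IronWorks} = 26.75 + 0.25p_{FlexHub}.
Plugging p_{IronWorks} into FlexHub's best response: p_{FlexHub} = 19.75 + 0.25(26.75 + 0.25p_{FlexHub}) ⇒ 0.9375p_{FlexHub} = 26.4375, so p_{FlexHub} = 28.2.
Then p_{IronWorks} = 26.75 + 0.25·28.2 = 33.8.
q_{FlexHub} = 55 − 2·28.2 + 33.8 = 32.4.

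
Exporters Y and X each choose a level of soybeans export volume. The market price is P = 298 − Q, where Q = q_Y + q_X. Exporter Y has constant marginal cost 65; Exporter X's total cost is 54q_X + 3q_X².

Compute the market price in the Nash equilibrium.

Exporter Y's profit: π = q_Y(298 − (q_Y + q_X)) − 65q_Y.
∂π/∂q_Y = 233 − 2q_Y − q_X = 0, so q_Y = 116.5 − 0.5q_X.
For X: ∂π/∂q_X = 244 − 8q_X − q_Y = 0 ⇒ q_X = 30.5 − 0.125q_Y.
Solving the two reaction functions simultaneously: (1 − (−0.5)(−0.125))q_Y = 116.5 − 0.5·30.5, so 0.9375q_Y = 101.25 and q_Y = 108.
Then q_X = 30.5 − 0.125·108 = 17.
Equilibrium price: P = 298 − 125 = 173.

173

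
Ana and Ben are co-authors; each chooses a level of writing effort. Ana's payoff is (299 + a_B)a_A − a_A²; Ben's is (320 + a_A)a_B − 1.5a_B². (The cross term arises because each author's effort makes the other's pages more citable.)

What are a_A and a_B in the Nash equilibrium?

Expanding Ana's payoff: 299a_A + a_Ba_A − a_A².
∂π/∂a_A = 299 + a_B − 2a_A = 0, so a_A = 149.5 + 0.5a_B.
Likewise for Ben: a_B = 320/3 + (1/3)a_A.
Solving the two reaction functions simultaneously: (1 − (0.5)(1/3))a_A = 149.5 + 0.5·(320/3), so (5/6)a_A = 1217/6 and a_A = 243.4.
Then a_B = 320/3 + (1/3)·243.4 = 187.8.

243.4, 187.8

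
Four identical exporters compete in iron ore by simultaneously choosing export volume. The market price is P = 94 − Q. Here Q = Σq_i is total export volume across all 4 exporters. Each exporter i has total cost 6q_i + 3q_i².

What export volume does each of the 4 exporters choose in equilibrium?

8

A representative exporter's profit is π_i = q_i(94 − Q) − 6q_i − 3q_i², with Q = q_i + Σ_{j≠i} q_j.
First-order condition: 88 − 8q_i − Σ_{j≠i} q_j = 0.
Imposing symmetry (q_j = q for all j) turns Σ_{j≠i} q_j into 3q, so 88 = 11q and q = 8.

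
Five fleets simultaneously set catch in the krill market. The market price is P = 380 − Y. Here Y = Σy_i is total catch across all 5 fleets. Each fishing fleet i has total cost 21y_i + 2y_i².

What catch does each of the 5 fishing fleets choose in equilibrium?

A representative fishing fleet's profit is π_i = y_i(380 − Y) − 21y_i − 2y_i², with Y = y_i + Σ_{j≠i} y_j.
First-order condition: 359 − 6y_i − Σ_{j≠i} y_j = 0.
With identical fishing fleets, set every y_j = y: then 359 − 6y − 4y = 0, i.e. y = 359/10 = 35.9.

35.9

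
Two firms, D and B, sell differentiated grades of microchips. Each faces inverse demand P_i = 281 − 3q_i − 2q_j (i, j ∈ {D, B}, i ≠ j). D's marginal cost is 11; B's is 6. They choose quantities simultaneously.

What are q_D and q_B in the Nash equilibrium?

33.4375, 34.6875

Firm D's profit: π = q_D(281 − 3q_D − 2q_B) − 11q_D.
∂π/∂q_D = 270 − 6q_D − 2q_B = 0 ⇒ q_D = 45 − (1/3)q_B.
Similarly q_B = 275/6 − (1/3)q_D.
Substituting the second reaction function into the first: q_D = 45 − (1/3)(275/6 − (1/3)q_D), which gives (8/9)q_D = 535/18 ⇒ q_D = 33.4375.
Then q_B = 275/6 − (1/3)·33.4375 = 34.6875.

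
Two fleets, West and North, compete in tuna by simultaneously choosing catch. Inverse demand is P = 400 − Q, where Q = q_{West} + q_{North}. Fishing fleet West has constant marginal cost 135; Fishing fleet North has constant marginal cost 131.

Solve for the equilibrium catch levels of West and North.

Fishing fleet West's profit: π = q_{West}(400 − (q_{West} + q_{North})) − 135q_{West}.
∂π/∂q_{West} = 265 − 2q_{West} − q_{North} = 0, so q_{West} = 132.5 − 0.5q_{North}.
By the same steps for North: q_{North} = 134.5 − 0.5q_{West}.
Solving the two reaction functions simultaneously: (1 − (−0.5)(−0.5))q_{West} = 132.5 − 0.5·134.5, so 0.75q_{West} = 65.25 and q_{West} = 87.
Then q_{North} = 134.5 − 0.5·87 = 91.

87, 91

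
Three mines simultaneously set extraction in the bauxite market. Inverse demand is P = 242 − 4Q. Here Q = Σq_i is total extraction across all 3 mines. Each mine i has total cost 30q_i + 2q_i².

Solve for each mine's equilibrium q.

10.6

A representative mine's profit is π_i = q_i(242 − 4Q) − 30q_i − 2q_i², with Q = q_i + Σ_{j≠i} q_j.
First-order condition: 212 − 12q_i − 4Σ_{j≠i} q_j = 0.
In a symmetric equilibrium every mine chooses the same q, so Σ_{j≠i} q_j = 2q. The condition becomes 212 − 20q = 0, giving q = 212/20 = 10.6.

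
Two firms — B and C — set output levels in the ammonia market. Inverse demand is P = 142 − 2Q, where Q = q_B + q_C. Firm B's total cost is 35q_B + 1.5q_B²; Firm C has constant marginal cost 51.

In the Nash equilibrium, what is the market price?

Firm B's profit: π = q_B(142 − 2(q_B + q_C)) − 35q_B − 1.5q_B².
∂π/∂q_B = 107 − 7q_B − 2q_C = 0, so q_B = 107/7 − (2/7)q_C.
For C: ∂π/∂q_C = 91 − 4q_C − 2q_B = 0 ⇒ q_C = 22.75 − 0.5q_B.
Substituting the second reaction function into the first: q_B = 107/7 − (2/7)(22.75 − 0.5q_B), which gives (6/7)q_B = 123/14 ⇒ q_B = 10.25.
Then q_C = 22.75 − 0.5·10.25 = 17.625.
Equilibrium price: P = 142 − 2·27.875 = 86.25.

86.25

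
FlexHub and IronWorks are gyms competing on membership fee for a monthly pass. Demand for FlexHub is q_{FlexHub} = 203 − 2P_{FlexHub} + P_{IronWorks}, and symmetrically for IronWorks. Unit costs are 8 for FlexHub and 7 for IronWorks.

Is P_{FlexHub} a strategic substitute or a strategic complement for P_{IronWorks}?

FlexHub's profit: π = (P_{FlexHub} − 8)(203 − 2P_{FlexHub} + P_{IronWorks}).
∂π/∂P_{FlexHub} = 219 − 4P_{FlexHub} + P_{IronWorks} = 0 ⇒ P_{FlexHub} = 54.75 + 0.25P_{IronWorks}.
The best-response slope dP_{FlexHub}/dP_{IronWorks} = 0.25 > 0: the reaction function is upward-sloping, so the choices are strategic complements.

strategic complements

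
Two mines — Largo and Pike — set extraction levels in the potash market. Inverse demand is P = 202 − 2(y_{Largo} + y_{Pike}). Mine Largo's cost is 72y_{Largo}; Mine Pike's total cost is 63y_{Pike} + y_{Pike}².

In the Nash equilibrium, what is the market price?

122.2

Mine Largo's profit: π = y_{Largo}(202 − 2(y_{Largo} + y_{Pike})) − 72y_{Largo}.
∂π/∂y_{Largo} = 130 − 4y_{Largo} − 2y_{Pike} = 0, so y_{Largo} = 32.5 − 0.5y_{Pike}.
For Pike: ∂π/∂y_{Pike} = 139 − 6y_{Pike} − 2y_{Largo} = 0 ⇒ y_{Pike} = 139/6 − (1/3)y_{Largo}.
Substituting the second reaction function into the first: y_{Largo} = 32.5 − 0.5(139/6 − (1/3)y_{Largo}), which gives (5/6)y_{Largo} = 251/12 ⇒ y_{Largo} = 25.1.
Then y_{Pike} = 139/6 − (1/3)·25.1 = 14.8.
Equilibrium price: P = 202 − 2·39.9 = 122.2.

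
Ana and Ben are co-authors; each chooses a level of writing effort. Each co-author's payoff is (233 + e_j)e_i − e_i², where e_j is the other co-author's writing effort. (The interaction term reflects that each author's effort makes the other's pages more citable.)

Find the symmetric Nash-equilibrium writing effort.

233

Ana's payoff is (233 + e_B)e_A − e_A².
∂π/∂e_A = 233 + e_B − 2e_A = 0, so e_A = 116.5 + 0.5e_B.
Setting e_A = e_B in the reaction function: e_A = 116.5 + 0.5e_A, so e_A = 116.5 / 0.5 = 233.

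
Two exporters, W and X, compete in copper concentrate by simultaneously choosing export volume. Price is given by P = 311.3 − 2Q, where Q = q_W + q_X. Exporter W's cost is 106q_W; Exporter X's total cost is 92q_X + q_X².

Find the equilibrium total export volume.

62.99

Exporter W's profit: π = q_W(311.3 − 2(q_W + q_X)) − 106q_W.
∂π/∂q_W = 205.3 − 4q_W − 2q_X = 0, so q_W = 51.325 − 0.5q_X.
For X: ∂π/∂q_X = 219.3 − 6q_X − 2q_W = 0 ⇒ q_X = 36.55 − (1/3)q_W.
Plugging q_X into W's best response: q_W = 51.325 − 0.5(36.55 − (1/3)q_W) ⇒ (5/6)q_W = 33.05, so q_W = 39.66.
Then q_X = 36.55 − (1/3)·39.66 = 23.33.
Total export volume: 39.66 + 23.33 = 62.99.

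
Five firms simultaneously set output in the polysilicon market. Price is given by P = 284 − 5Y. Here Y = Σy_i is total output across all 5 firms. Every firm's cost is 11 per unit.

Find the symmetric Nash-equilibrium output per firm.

9.1

A representative firm's profit is π_i = y_i(284 − 5Y) − 11y_i, with Y = y_i + Σ_{j≠i} y_j.
First-order condition: 273 − 10y_i − 5Σ_{j≠i} y_j = 0.
In a symmetric equilibrium every firm chooses the same y, so Σ_{j≠i} y_j = 4y. The condition becomes 273 − 30y = 0, giving y = 273/30 = 9.1.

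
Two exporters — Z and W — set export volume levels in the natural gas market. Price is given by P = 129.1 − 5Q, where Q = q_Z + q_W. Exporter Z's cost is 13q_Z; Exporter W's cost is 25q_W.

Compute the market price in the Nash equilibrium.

Exporter Z's profit: π = q_Z(129.1 − 5(q_Z + q_W)) − 13q_Z.
∂π/∂q_Z = 116.1 − 10q_Z − 5q_W = 0, so q_Z = 11.61 − 0.5q_W.
By the same steps for W: q_W = 10.41 − 0.5q_Z.
Plugging q_W into Z's best response: q_Z = 11.61 − 0.5(10.41 − 0.5q_Z) ⇒ 0.75q_Z = 6.405, so q_Z = 8.54.
Then q_W = 10.41 − 0.5·8.54 = 6.14.
Equilibrium price: P = 129.1 − 5·14.68 = 55.7.

55.7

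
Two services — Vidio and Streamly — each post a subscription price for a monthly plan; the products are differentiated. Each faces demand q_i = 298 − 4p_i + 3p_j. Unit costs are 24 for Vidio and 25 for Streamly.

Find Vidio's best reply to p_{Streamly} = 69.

75.125

Vidio's profit: π = (p_{Vidio} − 24)(298 − 4p_{Vidio} + 3p_{Streamly}).
∂π/∂p_{Vidio} = 394 − 8p_{Vidio} + 3p_{Streamly} = 0 ⇒ p_{Vidio} = 49.25 + 0.375p_{Streamly}.
At p_{Streamly} = 69: p_{Vidio} = 49.25 + 0.375·69 = 75.125.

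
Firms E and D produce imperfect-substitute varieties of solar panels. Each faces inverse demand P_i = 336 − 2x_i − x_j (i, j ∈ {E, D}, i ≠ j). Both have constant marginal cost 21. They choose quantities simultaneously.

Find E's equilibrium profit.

Firm E's profit: π = x_E(336 − 2x_E − x_D) − 21x_E.
∂π/∂x_E = 315 − 4x_E − x_D = 0 ⇒ x_E = 78.75 − 0.25x_D.
Setting x_E = x_D in the reaction function: x_E = 78.75 − 0.25x_E, so x_E = 78.75 / 1.25 = 63.
P_E = 336 − 2·63 − 63 = 147.
Profit = (147 − 21)·63 = 7938.

7938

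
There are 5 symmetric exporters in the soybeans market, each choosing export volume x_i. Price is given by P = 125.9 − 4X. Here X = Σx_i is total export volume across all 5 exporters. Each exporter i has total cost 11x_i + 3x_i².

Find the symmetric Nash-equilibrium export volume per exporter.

3.83

A representative exporter's profit is π_i = x_i(125.9 − 4X) − 11x_i − 3x_i², with X = x_i + Σ_{j≠i} x_j.
First-order condition: 114.9 − 14x_i − 4Σ_{j≠i} x_j = 0.
Imposing symmetry (x_j = x for all j) turns Σ_{j≠i} x_j into 4x, so 114.9 = 30x and x = 3.83.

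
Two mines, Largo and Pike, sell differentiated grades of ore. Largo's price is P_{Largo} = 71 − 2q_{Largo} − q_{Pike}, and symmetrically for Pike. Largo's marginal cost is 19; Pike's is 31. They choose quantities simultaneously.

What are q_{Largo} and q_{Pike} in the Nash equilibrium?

Mine Largo's profit: π = q_{Largo}(71 − 2q_{Largo} − q_{Pike}) − 19q_{Largo}.
∂π/∂q_{Largo} = 52 − 4q_{Largo} − q_{Pike} = 0 ⇒ q_{Largo} = 13 − 0.25q_{Pike}.
Similarly q_{Pike} = 10 − 0.25q_{Largo}.
Solving the two reaction functions simultaneously: (1 − (−0.25)(−0.25))q_{Largo} = 13 − 0.25·10, so 0.9375q_{Largo} = 10.5 and q_{Largo} = 11.2.
Then q_{Pike} = 10 − 0.25·11.2 = 7.2.

11.2, 7.2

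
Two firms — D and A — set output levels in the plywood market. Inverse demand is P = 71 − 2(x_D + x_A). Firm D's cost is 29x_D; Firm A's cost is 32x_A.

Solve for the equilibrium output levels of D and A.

Firm D's profit: π = x_D(71 − 2(x_D + x_A)) − 29x_D.
∂π/∂x_D = 42 − 4x_D − 2x_A = 0, so x_D = 10.5 − 0.5x_A.
By the same steps for A: x_A = 9.75 − 0.5x_D.
Plugging x_A into D's best response: x_D = 10.5 − 0.5(9.75 − 0.5x_D) ⇒ 0.75x_D = 5.625, so x_D = 7.5.
Then x_A = 9.75 − 0.5·7.5 = 6.

7.5, 6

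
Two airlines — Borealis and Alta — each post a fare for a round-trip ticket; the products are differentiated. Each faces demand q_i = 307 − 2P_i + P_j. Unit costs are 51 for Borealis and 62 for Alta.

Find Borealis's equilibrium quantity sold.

173.6

Borealis's profit: π = (P_{Borealis} − 51)(307 − 2P_{Borealis} + P_{Alta}).
∂π/∂P_{Borealis} = 409 − 4P_{Borealis} + P_{Alta} = 0 ⇒ P_{Borealis} = 102.25 + 0.25P_{Alta}.
Similarly P_{Alta} = 107.75 + 0.25P_{Borealis}.
Plugging P_{Alta} into Borealis's best response: P_{Borealis} = 102.25 + 0.25(107.75 + 0.25P_{Borealis}) ⇒ 0.9375P_{Borealis} = 129.1875, so P_{Borealis} = 137.8.
Then P_{Alta} = 107.75 + 0.25·137.8 = 142.2.
q_{Borealis} = 307 − 2·137.8 + 142.2 = 173.6.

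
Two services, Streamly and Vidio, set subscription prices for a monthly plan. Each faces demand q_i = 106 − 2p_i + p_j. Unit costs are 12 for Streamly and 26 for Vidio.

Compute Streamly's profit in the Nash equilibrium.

Streamly's profit: π = (p_{Streamly} − 12)(106 − 2p_{Streamly} + p_{Vidio}).
∂π/∂p_{Streamly} = 130 − 4p_{Streamly} + p_{Vidio} = 0 ⇒ p_{Streamly} = 32.5 + 0.25p_{Vidio}.
Similarly p_{Vidio} = 39.5 + 0.25p_{Streamly}.
Solving the two reaction functions simultaneously: (1 − (0.25)(0.25))p_{Streamly} = 32.5 + 0.25·39.5, so 0.9375p_{Streamly} = 42.375 and p_{Streamly} = 45.2.
Then p_{Vidio} = 39.5 + 0.25·45.2 = 50.8.
q_{Streamly} = 106 − 2·45.2 + 50.8 = 66.4.
Profit = (45.2 − 12)·66.4 = 2204.48.

2204.48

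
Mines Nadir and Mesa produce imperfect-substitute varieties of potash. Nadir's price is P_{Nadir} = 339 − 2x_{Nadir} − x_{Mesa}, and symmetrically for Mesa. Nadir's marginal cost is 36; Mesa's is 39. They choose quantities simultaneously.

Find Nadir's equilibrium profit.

Mine Nadir's profit: π = x_{Nadir}(339 − 2x_{Nadir} − x_{Mesa}) − 36x_{Nadir}.
∂π/∂x_{Nadir} = 303 − 4x_{Nadir} − x_{Mesa} = 0 ⇒ x_{Nadir} = 75.75 − 0.25x_{Mesa}.
Similarly x_{Mesa} = 75 − 0.25x_{Nadir}.
Substituting the second reaction function into the first: x_{Nadir} = 75.75 − 0.25(75 − 0.25x_{Nadir}), which gives 0.9375x_{Nadir} = 57 ⇒ x_{Nadir} = 60.8.
Then x_{Mesa} = 75 − 0.25·60.8 = 59.8.
P_{Nadir} = 339 − 2·60.8 − 59.8 = 157.6.
Profit = (157.6 − 36)·60.8 = 7393.28.

7393.28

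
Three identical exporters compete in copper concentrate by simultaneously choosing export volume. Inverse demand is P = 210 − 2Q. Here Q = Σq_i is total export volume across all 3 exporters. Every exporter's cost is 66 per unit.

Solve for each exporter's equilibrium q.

A representative exporter's profit is π_i = q_i(210 − 2Q) − 66q_i, with Q = q_i + Σ_{j≠i} q_j.
First-order condition: 144 − 4q_i − 2Σ_{j≠i} q_j = 0.
With identical exporters, set every q_j = q: then 144 − 4q − 4q = 0, i.e. q = 144/8 = 18.

18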